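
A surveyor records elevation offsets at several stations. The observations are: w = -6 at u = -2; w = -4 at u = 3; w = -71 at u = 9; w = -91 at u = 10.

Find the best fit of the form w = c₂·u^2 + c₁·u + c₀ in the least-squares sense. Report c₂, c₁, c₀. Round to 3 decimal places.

c₂ = -1.070, c₁ = 1.525, c₀ = 1.264

Setting ∂/∂c₂ … = 0 gives: 16658·c₂ + 1748·c₁ + 194·c₀ = -14911;  1748·c₂ + 194·c₁ + 20·c₀ = -1549;  194·c₂ + 20·c₁ + 4·c₀ = -172.
Inverting the 3×3 Gram matrix, [c₂, c₁, c₀]ᵀ = [-13574/12687, 38707/25374, 10687/8458]ᵀ.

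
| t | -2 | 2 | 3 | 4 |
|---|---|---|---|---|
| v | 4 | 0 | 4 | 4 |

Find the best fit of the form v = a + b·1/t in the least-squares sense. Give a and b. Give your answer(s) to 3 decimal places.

a = 3.351, b = -2.407

Compute the Gram sums: Σ1 = 4, Σ1/t = 7/12, Σ1/t·1/t = 97/144.
Moment sums: Σv = 12, Σ1/t·v = 1/3.
So AᵀA·[a, b]ᵀ = Aᵀv: [[4, 7/12]; [7/12, 97/144]]·[a, b]ᵀ = [12, 1/3]ᵀ.
Determinant 4·(97/144) − (7/12)² = 113/48.
a = (12·(97/144) − (7/12)·(1/3))/(113/48) = 1136/339; b = (4·(1/3) − (7/12)·12)/(113/48) = -272/113.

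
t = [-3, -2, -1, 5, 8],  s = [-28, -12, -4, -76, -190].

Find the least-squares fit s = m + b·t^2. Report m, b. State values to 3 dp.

The normal equations are: 5·m + 103·b = -310;  103·m + 4819·b = -14364.
(Σ1 = 5, Σt^2 = 103, Σt^2·t^2 = 4819, Σs = -310, Σt^2·s = -14364.)
Eliminating b: 4819·(row 1) − 103·(row 2) gives 13486·m = 4819·(-310) − 103·(-14364) = -14398, so m = -7199/6743.
Then b = ((-14364) − 103·(-7199/6743))/4819 = -19945/6743.

m = -1.068, b = -2.958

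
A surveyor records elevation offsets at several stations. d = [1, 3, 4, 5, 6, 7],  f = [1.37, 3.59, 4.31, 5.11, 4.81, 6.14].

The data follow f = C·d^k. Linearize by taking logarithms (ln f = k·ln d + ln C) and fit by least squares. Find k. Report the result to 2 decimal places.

Linearized form: ln f = k·ln d + ln C. From the 6 transformed points,
Over the data: Σln d = 7.8320, Σ(ln d)² = 12.7160, Σln f = 8.0706, Σln d·ln f = 12.4006.
Normal system: [[12.7160, 7.8320]; [7.8320, 6]]·[k, ln C]ᵀ = [12.4006, 8.0706]ᵀ.
Slope k = (n·Σln d·ln f − Σln d·Σln f)/(n·Σ(ln d)² − (Σln d)²) = (6·12.4006 − 7.8320·8.0706)/14.9557 = 0.74850; ln C = (Σln f − k·Σln d)/n = 0.36806.

k = 0.75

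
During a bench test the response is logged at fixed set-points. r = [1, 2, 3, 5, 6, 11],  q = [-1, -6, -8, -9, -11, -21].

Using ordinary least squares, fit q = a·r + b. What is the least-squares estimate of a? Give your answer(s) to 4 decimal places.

a = -1.8010

Sums needed: Σr·r = 196, Σr = 28, Σ1 = 6.
Right-hand side: Σr·q = -379, Σq = -56.
XᵀX·[a, b]ᵀ = Xᵀq becomes [[196, 28]; [28, 6]]·[a, b]ᵀ = [-379, -56]ᵀ.
det = 196·6 − 28² = 392.
a = ((-379)·6 − 28·(-56))/392 = -353/196; b = (196·(-56) − 28·(-379))/392 = -13/14.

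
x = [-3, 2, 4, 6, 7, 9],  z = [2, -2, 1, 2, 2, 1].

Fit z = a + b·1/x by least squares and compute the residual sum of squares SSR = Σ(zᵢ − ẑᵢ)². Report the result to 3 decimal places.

SSR = 5.678

The normal system AᵀA·[a, b]ᵀ = Aᵀz is [[6, 211/252]; [211/252, 30745/63504]]·[a, b]ᵀ = [6, -173/252]ᵀ.
Eliminating b: (30745/63504)·(row 1) − (211/252)·(row 2) gives (139949/63504)·a = (30745/63504)·6 − (211/252)·(-173/252) = 220973/63504, so a = 220973/139949.
Then b = ((-173/252) − (211/252)·(220973/139949))/(30745/63504) = -580608/139949.
Residuals: -134611/139949, -210567/139949, 64128/139949, 155693/139949, 141869/139949, -16512/139949; SSR = 794652/139949.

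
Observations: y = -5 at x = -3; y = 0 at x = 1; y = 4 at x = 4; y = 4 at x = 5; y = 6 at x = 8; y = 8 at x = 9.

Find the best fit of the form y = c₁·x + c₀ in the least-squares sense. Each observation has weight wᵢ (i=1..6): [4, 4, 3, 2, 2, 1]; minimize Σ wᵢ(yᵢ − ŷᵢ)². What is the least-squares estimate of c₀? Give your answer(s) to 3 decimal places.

Setting ∂/∂c₁ … = 0 gives: 347·c₁ + 39·c₀ = 316;  39·c₁ + 16·c₀ = 20.
(Σwᵢ·x·x = 347, Σwᵢ·x = 39, Σwᵢ·1 = 16, Σwᵢ·x·y = 316, Σwᵢ·y = 20.)
Δ = 347·16 − 39² = 4031.
c₁ = (316·16 − 39·20)/4031 = 4276/4031; c₀ = (347·20 − 39·316)/4031 = -5384/4031.

c₀ = -1.336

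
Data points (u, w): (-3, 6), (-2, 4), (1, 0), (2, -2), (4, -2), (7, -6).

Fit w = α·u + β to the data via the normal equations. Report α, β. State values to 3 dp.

From the data, Σu·u = 83, Σu = 9, Σ1 = 6.
Right-hand side: Σu·w = -80, Σw = 0.
So XᵀX·[α, β]ᵀ = Xᵀw: [[83, 9]; [9, 6]]·[α, β]ᵀ = [-80, 0]ᵀ.
Determinant 83·6 − 9² = 417.
α = ((-80)·6 − 9·0)/417 = -160/139; β = (83·0 − 9·(-80))/417 = 240/139.

α = -1.151, β = 1.727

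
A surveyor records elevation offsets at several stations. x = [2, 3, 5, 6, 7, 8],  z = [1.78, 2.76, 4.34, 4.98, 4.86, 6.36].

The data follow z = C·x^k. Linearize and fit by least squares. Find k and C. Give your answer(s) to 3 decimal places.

Linearized form: ln z = k·ln x + ln C. From the 6 transformed points,
Over the data: Σln x = 9.2183, Σ(ln x)² = 15.5987, Σln z = 8.0962, Σln x·ln z = 13.6776.
Normal system: [[15.5987, 9.2183]; [9.2183, 6]]·[k, ln C]ᵀ = [13.6776, 8.0962]ᵀ.
Slope k = (n·Σln x·ln z − Σln x·Σln z)/(n·Σ(ln x)² − (Σln x)²) = (6·13.6776 − 9.2183·8.0962)/8.6152 = 0.86269; ln C = (Σln z − k·Σln x)/n = 0.02395, so C = exp(0.02395) = 1.02424.

k = 0.863, C = 1.024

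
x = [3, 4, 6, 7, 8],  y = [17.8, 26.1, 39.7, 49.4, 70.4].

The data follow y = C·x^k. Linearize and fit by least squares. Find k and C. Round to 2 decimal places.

k = 1.31, C = 4.17

With ln yᵢ as the transformed response and ln xᵢ as the regressor:
XᵀX = [[14.4498, 8.3020]; [8.3020, 5]], rhs = [30.7165, 17.9766]ᵀ  (here Σln x = 8.3020, Σ(ln x)² = 14.4498, Σln y = 17.9766, Σln x·ln y = 30.7165).
Δ = 14.4498·5 − (8.3020)² = 3.3255; k = (30.7165·5 − 8.3020·17.9766)/3.3255 = 1.30515, ln C = (14.4498·17.9766 − 8.3020·30.7165)/3.3255 = 1.42825, so C = exp(1.42825) = 4.17141.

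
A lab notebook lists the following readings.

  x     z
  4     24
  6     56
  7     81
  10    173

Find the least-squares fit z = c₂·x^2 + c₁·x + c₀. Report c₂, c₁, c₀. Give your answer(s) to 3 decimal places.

c₂ = 2.050, c₁ = -3.803, c₀ = 6.160

With design matrix M, MᵀM = [[13953, 1623, 201]; [1623, 201, 27]; [201, 27, 4]] and Mᵀz = [23669, 2729, 334]ᵀ.
Solving the 3×3 system (Gaussian elimination) gives c₂ = 41/20, c₁ = -1141/300, c₀ = 154/25.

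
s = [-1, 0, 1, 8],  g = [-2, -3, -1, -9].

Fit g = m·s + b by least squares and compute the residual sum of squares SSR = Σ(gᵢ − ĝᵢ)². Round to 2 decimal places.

The normal equations are: 66·m + 8·b = -71;  8·m + 4·b = -15.
det = 66·4 − 8² = 200.
m = ((-71)·4 − 8·(-15))/200 = -41/50; b = (66·(-15) − 8·(-71))/200 = -211/100.
Residuals: -71/100, -89/100, 193/100, -33/100; SSR = 513/100.

SSR = 5.13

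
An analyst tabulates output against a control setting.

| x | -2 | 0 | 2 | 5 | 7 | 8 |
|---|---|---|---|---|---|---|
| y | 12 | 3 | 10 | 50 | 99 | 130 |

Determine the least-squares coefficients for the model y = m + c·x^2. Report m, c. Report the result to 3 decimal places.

The normal system AᵀA·[m, c]ᵀ = Aᵀy is [[6, 146]; [146, 7154]]·[m, c]ᵀ = [304, 14509]ᵀ.
Δ = 6·7154 − 146² = 21608.
m = (304·7154 − 146·14509)/21608 = 387/148; c = (6·14509 − 146·304)/21608 = 21335/10804.

m = 2.615, c = 1.975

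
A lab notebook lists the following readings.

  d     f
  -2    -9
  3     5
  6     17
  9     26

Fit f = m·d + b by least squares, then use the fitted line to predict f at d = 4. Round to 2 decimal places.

f̂ = 9.75

The normal equations are: 130·m + 16·b = 369;  16·m + 4·b = 39.
Eliminating b: 4·(row 1) − 16·(row 2) gives 264·m = 4·369 − 16·39 = 852, so m = 71/22.
Then b = (39 − 16·(71/22))/4 = -139/44.
At d = 4: f̂ = (71/22)·(4) + (-139/44)·(1) = 39/4.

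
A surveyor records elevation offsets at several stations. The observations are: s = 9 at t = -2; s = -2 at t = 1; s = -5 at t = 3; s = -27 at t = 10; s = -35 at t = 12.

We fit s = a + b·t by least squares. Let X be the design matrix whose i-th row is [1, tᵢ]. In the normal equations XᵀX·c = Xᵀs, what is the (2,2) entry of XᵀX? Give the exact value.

258

Row 2 ↔ basis t, column 2 ↔ basis t, so (XᵀX)_{2,2} = Σᵢ (t)·(t) = (-2)·(-2) + (1)·(1) + (3)·(3) + (10)·(10) + (12)·(12) = 258.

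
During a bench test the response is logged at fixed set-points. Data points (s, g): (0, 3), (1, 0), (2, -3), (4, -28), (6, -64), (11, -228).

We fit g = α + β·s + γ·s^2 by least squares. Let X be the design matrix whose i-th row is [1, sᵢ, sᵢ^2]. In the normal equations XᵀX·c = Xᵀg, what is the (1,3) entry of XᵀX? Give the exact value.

178

Row 1 ↔ basis 1, column 3 ↔ basis s^2, so (XᵀX)_{1,3} = Σᵢ s^2 = (1)·(0) + (1)·(1) + (1)·(4) + (1)·(16) + (1)·(36) + (1)·(121) = 178.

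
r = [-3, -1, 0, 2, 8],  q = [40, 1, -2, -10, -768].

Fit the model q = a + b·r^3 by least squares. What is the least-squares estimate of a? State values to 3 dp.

From the data, Σ1 = 5, Σr^3 = 492, Σr^3·r^3 = 262938.
Moment sums: Σq = -739, Σr^3·q = -394377.
So MᵀM·[a, b]ᵀ = Mᵀq: [[5, 492]; [492, 262938]]·[a, b]ᵀ = [-739, -394377]ᵀ.
Determinant 5·262938 − 492² = 1072626.
a = ((-739)·262938 − 492·(-394377))/1072626 = -46283/178771; b = (5·(-394377) − 492·(-739))/1072626 = -536099/357542.

a = -0.259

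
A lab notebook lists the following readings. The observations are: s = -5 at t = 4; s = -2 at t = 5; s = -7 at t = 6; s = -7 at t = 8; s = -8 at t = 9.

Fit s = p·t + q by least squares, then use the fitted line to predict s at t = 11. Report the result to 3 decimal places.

ŝ = -9.651

With design matrix X, XᵀX = [[222, 32]; [32, 5]] and Xᵀs = [-200, -29]ᵀ.
Δ = 222·5 − 32² = 86.
p = ((-200)·5 − 32·(-29))/86 = -36/43; q = (222·(-29) − 32·(-200))/86 = -19/43.
At t = 11: ŝ = (-36/43)·(11) + (-19/43)·(1) = -415/43.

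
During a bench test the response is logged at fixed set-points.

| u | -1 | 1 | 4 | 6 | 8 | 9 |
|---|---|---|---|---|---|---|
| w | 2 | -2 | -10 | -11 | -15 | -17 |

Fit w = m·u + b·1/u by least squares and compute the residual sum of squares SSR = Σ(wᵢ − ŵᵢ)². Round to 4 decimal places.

AᵀA·[m, b]ᵀ = Aᵀw reads: 199·m + 6·b = -383;  6·m + (10981/5184)·b = -871/72.
(Σu·u = 199, Σu·1/u = 6, Σ1/u·1/u = 10981/5184, Σu·w = -383, Σ1/u·w = -871/72.)
Δ = 199·(10981/5184) − 6² = 1998595/5184.
m = ((-383)·(10981/5184) − 6·(-871/72))/(1998595/5184) = -3829451/1998595; b = (199·(-871/72) − 6·(-383))/(1998595/5184) = -566856/1998595.
Residuals: -399117/1998595, 399117/1998595, -4526432/1998595, 1086637/1998595, 145508/399719, 551928/1998595; SSR = 11418969/1998595.

SSR = 5.7135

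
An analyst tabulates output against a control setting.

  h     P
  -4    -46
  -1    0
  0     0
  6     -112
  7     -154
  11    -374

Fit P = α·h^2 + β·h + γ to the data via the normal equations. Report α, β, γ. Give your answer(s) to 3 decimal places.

The normal equations are: 18595·α + 1825·β + 223·γ = -57568;  1825·α + 223·β + 19·γ = -5680;  223·α + 19·β + 6·γ = -686.
Row-reducing yields α = -648921/213254, β = -135043/213254, γ = 81913/106627.

α = -3.043, β = -0.633, γ = 0.768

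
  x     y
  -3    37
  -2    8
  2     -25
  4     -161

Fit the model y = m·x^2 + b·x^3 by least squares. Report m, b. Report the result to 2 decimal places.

m = -1.98, b = -2.02

Sums needed: Σx^2·x^2 = 369, Σx^2·x^3 = 781, Σx^3·x^3 = 4953.
And Σx^2·y = -2311, Σx^3·y = -11567.
Normal equations: [[369, 781]; [781, 4953]]·[m, b]ᵀ = [-2311, -11567]ᵀ.
det = 369·4953 − 781² = 1217696.
m = ((-2311)·4953 − 781·(-11567))/1217696 = -603139/304424; b = (369·(-11567) − 781·(-2311))/1217696 = -615833/304424.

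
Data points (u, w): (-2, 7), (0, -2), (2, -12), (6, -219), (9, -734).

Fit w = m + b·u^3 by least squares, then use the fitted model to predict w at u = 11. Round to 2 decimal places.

Sums needed: Σ1 = 5, Σu^3 = 945, Σu^3·u^3 = 578225.
And Σw = -960, Σu^3·w = -582542.
So XᵀX·[m, b]ᵀ = Xᵀw: [[5, 945]; [945, 578225]]·[m, b]ᵀ = [-960, -582542]ᵀ.
Eliminating b: 578225·(row 1) − 945·(row 2) gives 1998100·m = 578225·(-960) − 945·(-582542) = -4593810, so m = -35337/15370.
Then b = ((-582542) − 945·(-35337/15370))/578225 = -15427/15370.
At u = 11: ŵ = (-35337/15370)·(1) + (-15427/15370)·(1331) = -10284337/7685.

ŵ = -1338.24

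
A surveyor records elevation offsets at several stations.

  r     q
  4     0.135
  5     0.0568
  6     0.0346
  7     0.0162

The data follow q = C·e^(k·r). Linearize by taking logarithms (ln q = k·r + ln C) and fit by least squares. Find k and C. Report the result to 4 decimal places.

k = -0.6856, C = 1.9773

Taking logs, ln q = k·r + ln C, so regress ln q on r.
AᵀA = [[126.0000, 22.0000]; [22.0000, 4]], rhs = [-71.3936, -12.3573]ᵀ  (here Σr = 22.0000, Σ(r)² = 126.0000, Σln q = -12.3573, Σr·ln q = -71.3936).
Δ = 126.0000·4 − (22.0000)² = 20.0000; k = (-71.3936·4 − 22.0000·-12.3573)/20.0000 = -0.68565, ln C = (126.0000·-12.3573 − 22.0000·-71.3936)/20.0000 = 0.68172, so C = exp(0.68172) = 1.97728.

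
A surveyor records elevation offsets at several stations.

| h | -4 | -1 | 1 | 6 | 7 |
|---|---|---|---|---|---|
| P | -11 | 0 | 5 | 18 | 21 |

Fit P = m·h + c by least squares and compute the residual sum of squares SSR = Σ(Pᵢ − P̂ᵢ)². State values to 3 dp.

SSR = 3.924

AᵀA·[m, c]ᵀ = AᵀP reads: 103·m + 9·c = 304;  9·m + 5·c = 33.
Determinant 103·5 − 9² = 434.
m = (304·5 − 9·33)/434 = 1223/434; c = (103·33 − 9·304)/434 = 663/434.
Residuals: -545/434, 40/31, 142/217, -27/62, -55/217; SSR = 1703/434.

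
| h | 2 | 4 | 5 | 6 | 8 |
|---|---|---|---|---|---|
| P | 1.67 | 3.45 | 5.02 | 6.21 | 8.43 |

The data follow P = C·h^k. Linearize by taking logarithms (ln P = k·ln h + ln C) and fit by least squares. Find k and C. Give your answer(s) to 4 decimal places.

k = 1.1879, C = 0.7177

Let Y = ln P. Fitting Y = k·ln h + ln C by least squares:
Sums: Σln h = 7.5601, Σ(ln h)² = 12.5270, Σln P = 7.3226, Σln h·ln P = 12.3739.
Normal system: [[12.5270, 7.5601]; [7.5601, 5]]·[k, ln C]ᵀ = [12.3739, 7.3226]ᵀ.
Slope k = (n·Σln h·ln P − Σln h·Σln P)/(n·Σ(ln h)² − (Σln h)²) = (5·12.3739 − 7.5601·7.3226)/5.4804 = 1.18792; ln C = (Σln P − k·Σln h)/n = -0.33164, so C = exp(-0.33164) = 0.71774.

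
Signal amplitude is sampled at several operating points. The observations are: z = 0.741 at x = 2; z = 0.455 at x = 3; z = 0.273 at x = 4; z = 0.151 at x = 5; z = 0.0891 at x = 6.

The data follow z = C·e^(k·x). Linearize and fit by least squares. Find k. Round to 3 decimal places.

k = -0.534

Taking logs, ln z = k·x + ln C, so regress ln z on x.
Σx = 20.0000, Σ(x)² = 90.0000, Σln z = -6.6940, Σx·ln z = -32.1154.
Equations: 90.0000·k + 20.0000·ln C = -32.1154;  20.0000·k + 5·ln C = -6.6940.
Slope k = (n·Σx·ln z − Σx·Σln z)/(n·Σ(x)² − (Σx)²) = (5·-32.1154 − 20.0000·-6.6940)/50.0000 = -0.53395; ln C = (Σln z − k·Σx)/n = 0.79701.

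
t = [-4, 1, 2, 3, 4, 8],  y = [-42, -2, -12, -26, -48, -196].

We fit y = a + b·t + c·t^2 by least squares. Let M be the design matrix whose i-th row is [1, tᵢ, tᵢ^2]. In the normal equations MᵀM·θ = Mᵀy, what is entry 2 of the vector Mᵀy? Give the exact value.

Entry 2 ↔ basis t, so (Mᵀy)_{2} = Σᵢ (t)·yᵢ = (-4)·(-42) + (1)·(-2) + (2)·(-12) + (3)·(-26) + (4)·(-48) + (8)·(-196) = -1696.

-1696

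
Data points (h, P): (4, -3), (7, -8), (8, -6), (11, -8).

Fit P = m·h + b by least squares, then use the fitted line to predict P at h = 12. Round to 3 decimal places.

The normal equations are: 250·m + 30·b = -204;  30·m + 4·b = -25.
Eliminating b: 4·(row 1) − 30·(row 2) gives 100·m = 4·(-204) − 30·(-25) = -66, so m = -33/50.
Then b = ((-25) − 30·(-33/50))/4 = -13/10.
At h = 12: P̂ = (-33/50)·(12) + (-13/10)·(1) = -461/50.

P̂ = -9.220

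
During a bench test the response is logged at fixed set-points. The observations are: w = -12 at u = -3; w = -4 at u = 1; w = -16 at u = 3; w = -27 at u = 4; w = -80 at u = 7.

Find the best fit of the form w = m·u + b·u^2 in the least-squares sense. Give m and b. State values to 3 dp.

Normal-equation sums: Σu·u = 84, Σu·u^2 = 408, Σu^2·u^2 = 2820.
Right-hand side: Σu·w = -684, Σu^2·w = -4608.
Determinant 84·2820 − 408² = 70416.
m = ((-684)·2820 − 408·(-4608))/70416 = -113/163; b = (84·(-4608) − 408·(-684))/70416 = -250/163.

m = -0.693, b = -1.534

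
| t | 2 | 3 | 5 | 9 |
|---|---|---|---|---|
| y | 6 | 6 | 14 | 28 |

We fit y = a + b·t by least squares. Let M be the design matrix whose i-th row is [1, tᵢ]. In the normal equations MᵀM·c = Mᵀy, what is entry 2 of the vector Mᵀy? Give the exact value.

Entry 2 ↔ basis t, so (Mᵀy)_{2} = Σᵢ (t)·yᵢ = (2)·(6) + (3)·(6) + (5)·(14) + (9)·(28) = 352.

352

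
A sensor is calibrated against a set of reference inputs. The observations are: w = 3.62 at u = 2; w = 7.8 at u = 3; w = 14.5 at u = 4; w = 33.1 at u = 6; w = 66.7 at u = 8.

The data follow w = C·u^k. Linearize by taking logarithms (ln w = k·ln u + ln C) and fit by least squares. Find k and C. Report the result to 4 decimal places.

k = 2.0946, C = 0.8105

With ln wᵢ as the transformed response and ln uᵢ as the regressor:
Σln u = 7.0493, Σ(ln u)² = 11.1437, Σln w = 13.7145, Σln u·ln w = 21.8600.
Equations: 11.1437·k + 7.0493·ln C = 21.8600;  7.0493·k + 5·ln C = 13.7145.
Slope k = (n·Σln u·ln w − Σln u·Σln w)/(n·Σ(ln u)² − (Σln u)²) = (5·21.8600 − 7.0493·13.7145)/6.0265 = 2.09458; ln C = (Σln w − k·Σln u)/n = -0.21014, so C = exp(-0.21014) = 0.81047.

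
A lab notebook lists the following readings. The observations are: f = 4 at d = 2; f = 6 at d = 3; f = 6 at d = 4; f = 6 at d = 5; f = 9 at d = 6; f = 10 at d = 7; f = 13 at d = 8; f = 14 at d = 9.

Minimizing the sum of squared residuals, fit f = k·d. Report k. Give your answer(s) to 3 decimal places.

Entries of MᵀM: Σd·d = 284.
For Mᵀf: Σd·f = 434.
Normal equations: [[284]]·[k]ᵀ = [434]ᵀ.
k = 434/284 = 1.52817.

k = 1.528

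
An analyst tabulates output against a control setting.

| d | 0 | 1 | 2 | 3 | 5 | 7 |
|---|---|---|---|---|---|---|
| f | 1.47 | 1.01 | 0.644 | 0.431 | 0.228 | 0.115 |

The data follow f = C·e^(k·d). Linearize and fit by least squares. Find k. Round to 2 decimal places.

k = -0.36

Taking logs, ln f = k·d + ln C, so regress ln f on d.
XᵀX = [[88.0000, 18.0000]; [18.0000, 6]], rhs = [-25.9269, -4.5277]ᵀ  (here Σd = 18.0000, Σ(d)² = 88.0000, Σln f = -4.5277, Σd·ln f = -25.9269).
Slope k = (n·Σd·ln f − Σd·Σln f)/(n·Σ(d)² − (Σd)²) = (6·-25.9269 − 18.0000·-4.5277)/204.0000 = -0.36305; ln C = (Σln f − k·Σd)/n = 0.33453.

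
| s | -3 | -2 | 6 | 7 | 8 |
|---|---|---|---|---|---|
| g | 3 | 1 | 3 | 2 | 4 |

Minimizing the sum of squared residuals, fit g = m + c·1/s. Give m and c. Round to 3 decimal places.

Forming AᵀA = [[5, -67/168]; [-67/168, 11993/28224]] and Aᵀg = [13, -3/14]ᵀ gives AᵀA·[m, c]ᵀ = Aᵀg.
det = 5·(11993/28224) − (-67/168)² = 1541/784.
m = (13·(11993/28224) − (-67/168)·(-3/14))/(1541/784) = 2291/828; c = (5·(-3/14) − (-67/168)·13)/(1541/784) = 9674/4623.

m = 2.767, c = 2.093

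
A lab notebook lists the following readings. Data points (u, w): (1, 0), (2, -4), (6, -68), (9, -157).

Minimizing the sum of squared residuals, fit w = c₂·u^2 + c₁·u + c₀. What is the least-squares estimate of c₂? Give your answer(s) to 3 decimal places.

With design matrix A, AᵀA = [[7874, 954, 122]; [954, 122, 18]; [122, 18, 4]] and Aᵀw = [-15181, -1829, -229]ᵀ.
Inverting the 3×3 Gram matrix, [c₂, c₁, c₀]ᵀ = [-1583/781, 853/1562, 150/71]ᵀ.

c₂ = -2.027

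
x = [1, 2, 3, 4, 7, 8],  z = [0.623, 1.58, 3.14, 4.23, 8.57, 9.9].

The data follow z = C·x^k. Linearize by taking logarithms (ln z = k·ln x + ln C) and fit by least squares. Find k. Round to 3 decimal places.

k = 1.336

Let Y = ln z. Fitting Y = k·ln x + ln C by least squares:
AᵀA = [[11.7199, 7.2034]; [7.2034, 6]], rhs = [12.5210, 7.0114]ᵀ  (here Σln x = 7.2034, Σ(ln x)² = 11.7199, Σln z = 7.0114, Σln x·ln z = 12.5210).
Solving (det = 18.4301): k = 1.33583, ln C = -0.43518.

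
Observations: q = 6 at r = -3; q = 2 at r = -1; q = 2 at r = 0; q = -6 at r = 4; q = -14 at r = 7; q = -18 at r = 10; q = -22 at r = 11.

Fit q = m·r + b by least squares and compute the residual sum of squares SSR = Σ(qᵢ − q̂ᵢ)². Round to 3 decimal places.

Forming XᵀX = [[296, 28]; [28, 7]] and Xᵀq = [-564, -50]ᵀ gives XᵀX·[m, b]ᵀ = Xᵀq.
Determinant 296·7 − 28² = 1288.
m = ((-564)·7 − 28·(-50))/1288 = -91/46; b = (296·(-50) − 28·(-564))/1288 = 124/161.
Residuals: -227/322, -241/322, 198/161, 8/7, -297/322, 163/161, -325/322; SSR = 1090/161.

SSR = 6.770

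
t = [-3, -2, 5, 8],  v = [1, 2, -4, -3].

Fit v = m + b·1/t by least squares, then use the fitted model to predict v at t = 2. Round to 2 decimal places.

v̂ = -6.37

From the data, Σ1 = 4, Σ1/t = -61/120, Σ1/t·1/t = 6001/14400.
For Mᵀv: Σv = -4, Σ1/t·v = -301/120.
MᵀM·[m, b]ᵀ = Mᵀv becomes [[4, -61/120]; [-61/120, 6001/14400]]·[m, b]ᵀ = [-4, -301/120]ᵀ.
Δ = 4·(6001/14400) − (-61/120)² = 6761/4800.
m = ((-4)·(6001/14400) − (-61/120)·(-301/120))/(6761/4800) = -42365/20283; b = (4·(-301/120) − (-61/120)·(-4))/(6761/4800) = -57920/6761.
At t = 2: v̂ = (-42365/20283)·(1) + (-57920/6761)·(1/2) = -129245/20283.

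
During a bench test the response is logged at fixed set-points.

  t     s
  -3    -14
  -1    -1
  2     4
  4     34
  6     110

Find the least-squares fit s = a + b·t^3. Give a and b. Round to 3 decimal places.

From the data, Σ1 = 5, Σt^3 = 260, Σt^3·t^3 = 51546.
Moment sums: Σs = 133, Σt^3·s = 26347.
So XᵀX·[a, b]ᵀ = Xᵀs: [[5, 260]; [260, 51546]]·[a, b]ᵀ = [133, 26347]ᵀ.
Δ = 5·51546 − 260² = 190130.
a = (133·51546 − 260·26347)/190130 = 2699/95065; b = (5·26347 − 260·133)/190130 = 19431/38026.

a = 0.028, b = 0.511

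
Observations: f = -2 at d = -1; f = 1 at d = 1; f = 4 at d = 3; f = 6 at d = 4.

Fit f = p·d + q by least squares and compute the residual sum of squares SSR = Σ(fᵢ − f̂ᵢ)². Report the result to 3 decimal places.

Sums needed: Σd·d = 27, Σd = 7, Σ1 = 4.
Right-hand side: Σd·f = 39, Σf = 9.
det = 27·4 − 7² = 59.
p = (39·4 − 7·9)/59 = 93/59; q = (27·9 − 7·39)/59 = -30/59.
Residuals: 5/59, -4/59, -13/59, 12/59; SSR = 6/59.

SSR = 0.102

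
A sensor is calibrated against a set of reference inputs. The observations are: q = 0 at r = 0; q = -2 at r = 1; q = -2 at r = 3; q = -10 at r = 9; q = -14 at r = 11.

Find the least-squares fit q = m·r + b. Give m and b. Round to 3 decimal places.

m = -1.215, b = 0.231

Normal-equation sums: Σr·r = 212, Σr = 24, Σ1 = 5.
For Xᵀq: Σr·q = -252, Σq = -28.
det = 212·5 − 24² = 484.
m = ((-252)·5 − 24·(-28))/484 = -147/121; b = (212·(-28) − 24·(-252))/484 = 28/121.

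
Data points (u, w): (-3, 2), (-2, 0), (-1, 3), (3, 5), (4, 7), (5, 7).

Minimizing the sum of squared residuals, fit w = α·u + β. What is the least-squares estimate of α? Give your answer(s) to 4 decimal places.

α = 0.7759

Sums needed: Σu·u = 64, Σu = 6, Σ1 = 6.
Right-hand side: Σu·w = 69, Σw = 24.
So MᵀM·[α, β]ᵀ = Mᵀw: [[64, 6]; [6, 6]]·[α, β]ᵀ = [69, 24]ᵀ.
Δ = 64·6 − 6² = 348.
α = (69·6 − 6·24)/348 = 45/58; β = (64·24 − 6·69)/348 = 187/58.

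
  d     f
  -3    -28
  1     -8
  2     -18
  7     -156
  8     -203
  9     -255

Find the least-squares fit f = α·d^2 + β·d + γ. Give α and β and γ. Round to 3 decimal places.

α = -2.995, β = -0.901, γ = -3.914

Forming AᵀA = [[13156, 1566, 208]; [1566, 208, 24]; [208, 24, 6]] and Aᵀf = [-41623, -4971, -668]ᵀ gives AᵀA·[α, β, γ]ᵀ = Aᵀf.
Solving the 3×3 system (Gaussian elimination) gives α = -571033/190682, β = -171783/190682, γ = -373160/95341.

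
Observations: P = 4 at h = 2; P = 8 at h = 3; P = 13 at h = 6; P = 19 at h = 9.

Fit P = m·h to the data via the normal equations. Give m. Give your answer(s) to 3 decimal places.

m = 2.162

Entries of XᵀX: Σh·h = 130.
And Σh·P = 281.
Normal equations: [[130]]·[m]ᵀ = [281]ᵀ.
Hence m = 281 / 130 ≈ 2.16154.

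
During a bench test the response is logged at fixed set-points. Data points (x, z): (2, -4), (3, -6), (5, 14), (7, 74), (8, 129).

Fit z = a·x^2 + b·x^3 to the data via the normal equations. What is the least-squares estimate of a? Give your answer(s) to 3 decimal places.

Forming AᵀA = [[7219, 52975]; [52975, 396211]] and Aᵀz = [12162, 92986]ᵀ gives AᵀA·[a, b]ᵀ = Aᵀz.
Determinant 7219·396211 − 52975² = 53896584.
a = (12162·396211 − 52975·92986)/53896584 = -13401896/6737073; b = (7219·92986 − 52975·12162)/53896584 = 3372998/6737073.

a = -1.989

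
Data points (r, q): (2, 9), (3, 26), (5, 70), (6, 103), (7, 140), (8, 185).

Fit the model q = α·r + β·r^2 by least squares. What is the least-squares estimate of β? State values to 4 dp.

Forming XᵀX = [[187, 1231]; [1231, 8515]] and Xᵀq = [3524, 24428]ᵀ gives XᵀX·[α, β]ᵀ = Xᵀq.
Eliminating β: 8515·(row 1) − 1231·(row 2) gives 76944·α = 8515·3524 − 1231·24428 = -64008, so α = -381/458.
Then β = (24428 − 1231·(-381/458))/8515 = 1369/458.

β = 2.9891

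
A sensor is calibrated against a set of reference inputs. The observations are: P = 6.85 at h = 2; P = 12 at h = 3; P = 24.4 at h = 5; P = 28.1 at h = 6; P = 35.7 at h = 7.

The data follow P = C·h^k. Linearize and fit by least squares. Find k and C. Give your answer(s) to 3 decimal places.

k = 1.308, C = 2.816

Taking logs, ln P = k·ln h + ln C, so regress ln P on ln h.
Σln h = 7.1389, Σ(ln h)² = 11.2747, Σln P = 14.5147, Σln h·ln P = 22.1390.
Equations: 11.2747·k + 7.1389·ln C = 22.1390;  7.1389·k + 5·ln C = 14.5147.
Slope k = (n·Σln h·ln P − Σln h·Σln P)/(n·Σ(ln h)² − (Σln h)²) = (5·22.1390 − 7.1389·14.5147)/5.4099 = 1.30816; ln C = (Σln P − k·Σln h)/n = 1.03518, so C = exp(1.03518) = 2.81561.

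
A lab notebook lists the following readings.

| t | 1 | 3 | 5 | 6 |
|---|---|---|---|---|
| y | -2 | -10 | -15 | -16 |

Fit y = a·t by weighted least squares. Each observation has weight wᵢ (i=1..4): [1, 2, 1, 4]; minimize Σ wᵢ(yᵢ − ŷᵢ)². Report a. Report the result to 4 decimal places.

The normal equations are: 188·a = -521.
Hence a = -521 / 188 ≈ -2.77128.

a = -2.7713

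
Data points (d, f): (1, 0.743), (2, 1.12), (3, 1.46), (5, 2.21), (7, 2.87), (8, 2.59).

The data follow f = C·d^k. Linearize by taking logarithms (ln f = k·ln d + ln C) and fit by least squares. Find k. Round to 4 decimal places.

k = 0.6557

Let Y = ln f. Fitting Y = k·ln d + ln C by least squares:
Σln d = 7.4265, Σ(ln d)² = 12.3883, Σln f = 2.9937, Σln d·ln f = 5.8011.
Equations: 12.3883·k + 7.4265·ln C = 5.8011;  7.4265·k + 6·ln C = 2.9937.
Δ = 12.3883·6 − (7.4265)² = 19.1764; k = (5.8011·6 − 7.4265·2.9937)/19.1764 = 0.65570, ln C = (12.3883·2.9937 − 7.4265·5.8011)/19.1764 = -0.31265.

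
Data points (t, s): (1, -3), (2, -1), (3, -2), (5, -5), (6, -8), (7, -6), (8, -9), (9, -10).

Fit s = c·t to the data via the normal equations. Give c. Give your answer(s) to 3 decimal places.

c = -1.071

The normal equations are: 269·c = -288.
(Σt·t = 269, Σt·s = -288.)
c = (-288)/269 = -1.07063.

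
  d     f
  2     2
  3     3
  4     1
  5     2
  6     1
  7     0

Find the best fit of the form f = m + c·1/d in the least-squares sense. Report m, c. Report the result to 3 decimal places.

m = 0.224, c = 4.806

The normal system AᵀA·[m, c]ᵀ = Aᵀf is [[6, 223/140]; [223/140, 90281/176400]]·[m, c]ᵀ = [9, 169/60]ᵀ.
Determinant 6·(90281/176400) − (223/140)² = 1255/2352.
m = (9·(90281/176400) − (223/140)·(169/60))/(1255/2352) = 7034/31375; c = (6·(169/60) − (223/140)·9)/(1255/2352) = 30156/6275.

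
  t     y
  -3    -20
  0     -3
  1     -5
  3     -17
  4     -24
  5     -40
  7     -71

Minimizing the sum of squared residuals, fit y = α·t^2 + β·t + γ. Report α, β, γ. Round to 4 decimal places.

From the data, Σt^2·t^2 = 3445, Σt^2·t = 533, Σt^2 = 109, Σt·t = 109, Σt = 17, Σ1 = 7.
Moment sums: Σt^2·y = -5201, Σt·y = -789, Σy = -180.
AᵀA·[α, β, γ]ᵀ = Aᵀy becomes [[3445, 533, 109]; [533, 109, 17]; [109, 17, 7]]·[α, β, γ]ᵀ = [-5201, -789, -180]ᵀ.
Row-reducing yields α = -39661/27048, β = 16591/27048, γ = -59117/13524.

α = -1.4663, β = 0.6134, γ = -4.3713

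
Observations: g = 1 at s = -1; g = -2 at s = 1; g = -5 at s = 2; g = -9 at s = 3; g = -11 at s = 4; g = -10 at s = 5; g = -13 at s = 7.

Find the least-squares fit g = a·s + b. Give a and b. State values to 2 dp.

Forming XᵀX = [[105, 21]; [21, 7]] and Xᵀg = [-225, -49]ᵀ gives XᵀX·[a, b]ᵀ = Xᵀg.
Δ = 105·7 − 21² = 294.
a = ((-225)·7 − 21·(-49))/294 = -13/7; b = (105·(-49) − 21·(-225))/294 = -10/7.

a = -1.86, b = -1.43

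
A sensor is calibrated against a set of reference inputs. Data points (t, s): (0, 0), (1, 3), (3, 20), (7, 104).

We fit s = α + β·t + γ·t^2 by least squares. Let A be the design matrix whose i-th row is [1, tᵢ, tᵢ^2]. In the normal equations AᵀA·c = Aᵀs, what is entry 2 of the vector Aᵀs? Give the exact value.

Entry 2 ↔ basis t, so (Aᵀs)_{2} = Σᵢ (t)·sᵢ = (0)·(0) + (1)·(3) + (3)·(20) + (7)·(104) = 791.

791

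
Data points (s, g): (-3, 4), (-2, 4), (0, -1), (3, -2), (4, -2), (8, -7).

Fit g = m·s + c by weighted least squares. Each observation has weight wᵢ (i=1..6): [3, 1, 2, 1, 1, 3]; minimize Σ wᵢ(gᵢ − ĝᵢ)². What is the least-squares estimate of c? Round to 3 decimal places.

c = 0.770

Normal-equation sums: Σwᵢ·s·s = 248, Σwᵢ·s = 20, Σwᵢ·1 = 11.
Moment sums: Σwᵢ·s·g = -226, Σwᵢ·g = -11.
Determinant 248·11 − 20² = 2328.
m = ((-226)·11 − 20·(-11))/2328 = -1133/1164; c = (248·(-11) − 20·(-226))/2328 = 224/291.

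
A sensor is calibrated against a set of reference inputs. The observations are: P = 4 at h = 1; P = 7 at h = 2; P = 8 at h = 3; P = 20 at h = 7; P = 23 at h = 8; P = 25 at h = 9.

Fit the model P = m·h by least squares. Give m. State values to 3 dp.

m = 2.841

The normal equations are: 208·m = 591.
m = 591/208 = 2.84135.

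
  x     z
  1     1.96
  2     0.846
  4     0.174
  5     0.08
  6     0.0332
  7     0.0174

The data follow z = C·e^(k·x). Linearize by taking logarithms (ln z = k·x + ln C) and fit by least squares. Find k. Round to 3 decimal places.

k = -0.794

Let Y = ln z. Fitting Y = k·x + ln C by least squares:
AᵀA = [[131.0000, 25.0000]; [25.0000, 6]], rhs = [-68.0752, -11.2252]ᵀ  (here Σx = 25.0000, Σ(x)² = 131.0000, Σln z = -11.2252, Σx·ln z = -68.0752).
Solving (det = 161.0000): k = -0.79392, ln C = 1.43713.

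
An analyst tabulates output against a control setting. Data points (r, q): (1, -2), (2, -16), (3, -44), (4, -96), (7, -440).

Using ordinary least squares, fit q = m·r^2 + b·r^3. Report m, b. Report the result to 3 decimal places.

m = -1.947, b = -1.005

AᵀA·[m, b]ᵀ = Aᵀq reads: 2755·m + 18107·b = -23558;  18107·m + 122539·b = -158382.
Determinant 2755·122539 − 18107² = 9731496.
m = ((-23558)·122539 − 18107·(-158382))/9731496 = -2368861/1216437; b = (2755·(-158382) − 18107·(-23558))/9731496 = -64327/64023.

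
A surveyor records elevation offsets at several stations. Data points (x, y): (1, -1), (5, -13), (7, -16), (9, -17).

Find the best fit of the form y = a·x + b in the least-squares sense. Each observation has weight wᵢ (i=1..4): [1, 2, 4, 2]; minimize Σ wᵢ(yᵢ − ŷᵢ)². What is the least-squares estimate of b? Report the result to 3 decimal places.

Sums needed: Σwᵢ·x·x = 409, Σwᵢ·x = 57, Σwᵢ·1 = 9.
And Σwᵢ·x·y = -885, Σwᵢ·y = -125.
So AᵀWA·[a, b]ᵀ = AᵀWy: [[409, 57]; [57, 9]]·[a, b]ᵀ = [-885, -125]ᵀ.
Eliminating b: 9·(row 1) − 57·(row 2) gives 432·a = 9·(-885) − 57·(-125) = -840, so a = -35/18.
Then b = ((-125) − 57·(-35/18))/9 = -85/54.

b = -1.574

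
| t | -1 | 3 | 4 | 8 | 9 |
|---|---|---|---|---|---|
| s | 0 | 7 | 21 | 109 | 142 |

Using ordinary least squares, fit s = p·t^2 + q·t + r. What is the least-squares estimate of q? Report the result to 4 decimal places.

q = -2.0779

The normal equations are: 10995·p + 1331·q + 171·r = 18877;  1331·p + 171·q + 23·r = 2255;  171·p + 23·q + 5·r = 279.
(Σt^2·t^2 = 10995, Σt^2·t = 1331, Σt^2 = 171, Σt·t = 171, Σt = 23, Σ1 = 5, Σt^2·s = 18877, Σt·s = 2255, Σs = 279.)
Row-reducing yields p = 2847/1400, q = -2909/1400, r = -419/100.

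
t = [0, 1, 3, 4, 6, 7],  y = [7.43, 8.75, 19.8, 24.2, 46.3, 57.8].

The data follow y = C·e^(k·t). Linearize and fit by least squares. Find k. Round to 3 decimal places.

Linearized form: ln y = k·t + ln C. From the 6 transformed points,
Σt = 21.0000, Σ(t)² = 111.0000, Σln y = 18.2387, Σt·ln y = 75.2813.
Normal system: [[111.0000, 21.0000]; [21.0000, 6]]·[k, ln C]ᵀ = [75.2813, 18.2387]ᵀ.
Solving (det = 225.0000): k = 0.30522, ln C = 1.97153.

k = 0.305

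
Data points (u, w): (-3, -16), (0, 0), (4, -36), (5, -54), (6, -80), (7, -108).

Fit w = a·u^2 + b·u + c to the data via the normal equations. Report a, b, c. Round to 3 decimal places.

Compute the Gram sums: Σu^2·u^2 = 4659, Σu^2·u = 721, Σu^2 = 135, Σu·u = 135, Σu = 19, Σ1 = 6.
Moment sums: Σu^2·w = -10242, Σu·w = -1602, Σw = -294.
So MᵀM·[a, b, c]ᵀ = Mᵀw: [[4659, 721, 135]; [721, 135, 19]; [135, 19, 6]]·[a, b, c]ᵀ = [-10242, -1602, -294]ᵀ.
Inverting the 3×3 Gram matrix, [a, b, c]ᵀ = [-37241/17600, -11751/17600, 6367/8800]ᵀ.

a = -2.116, b = -0.668, c = 0.724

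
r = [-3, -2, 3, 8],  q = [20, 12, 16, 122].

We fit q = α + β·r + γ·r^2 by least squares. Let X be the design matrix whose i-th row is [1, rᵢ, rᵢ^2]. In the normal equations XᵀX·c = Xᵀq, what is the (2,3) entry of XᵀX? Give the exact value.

Row 2 ↔ basis r, column 3 ↔ basis r^2, so (XᵀX)_{2,3} = Σᵢ (r)·(r^2) = (-3)·(9) + (-2)·(4) + (3)·(9) + (8)·(64) = 504.

504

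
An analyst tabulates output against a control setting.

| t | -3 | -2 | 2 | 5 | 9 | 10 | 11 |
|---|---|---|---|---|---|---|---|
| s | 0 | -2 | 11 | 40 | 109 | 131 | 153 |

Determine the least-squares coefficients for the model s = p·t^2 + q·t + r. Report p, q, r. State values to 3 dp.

p = 0.982, q = 3.146, r = 0.487

Forming MᵀM = [[31940, 3158, 344]; [3158, 344, 32]; [344, 32, 7]] and Mᵀs = [41478, 4200, 442]ᵀ gives MᵀM·[p, q, r]ᵀ = Mᵀs.
Solving the 3×3 system (Gaussian elimination) gives p = 263016/267763, q = 842515/267763, r = 130466/267763.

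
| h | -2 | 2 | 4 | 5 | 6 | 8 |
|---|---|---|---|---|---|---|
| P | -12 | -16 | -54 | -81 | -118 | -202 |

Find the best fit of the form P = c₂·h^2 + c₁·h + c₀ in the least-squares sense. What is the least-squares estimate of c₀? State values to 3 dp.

c₀ = -1.947

With design matrix X, XᵀX = [[6305, 917, 149]; [917, 149, 23]; [149, 23, 6]] and XᵀP = [-20177, -2953, -483]ᵀ.
Row-reducing yields c₂ = -17525/5829, c₁ = -29582/29145, c₀ = -18918/9715.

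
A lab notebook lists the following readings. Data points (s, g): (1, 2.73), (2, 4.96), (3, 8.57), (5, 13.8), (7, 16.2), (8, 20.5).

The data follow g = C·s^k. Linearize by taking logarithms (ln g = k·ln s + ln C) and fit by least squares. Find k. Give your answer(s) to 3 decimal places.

k = 0.962

Taking logs, ln g = k·ln s + ln C, so regress ln g on ln s.
XᵀX = [[12.3883, 7.4265]; [7.4265, 6]], rhs = [19.3945, 13.1841]ᵀ  (here Σln s = 7.4265, Σ(ln s)² = 12.3883, Σln g = 13.1841, Σln s·ln g = 19.3945).
Slope k = (n·Σln s·ln g − Σln s·Σln g)/(n·Σ(ln s)² − (Σln s)²) = (6·19.3945 − 7.4265·13.1841)/19.1764 = 0.96238; ln C = (Σln g − k·Σln s)/n = 1.00615.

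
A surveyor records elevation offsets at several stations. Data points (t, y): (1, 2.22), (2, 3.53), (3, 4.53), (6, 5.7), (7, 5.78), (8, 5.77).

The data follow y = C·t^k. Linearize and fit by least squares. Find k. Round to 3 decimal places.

Let Y = ln y. Fitting Y = k·ln t + ln C by least squares:
Σln t = 7.6089, Σ(ln t)² = 13.0084, Σln y = 8.8171, Σln t·ln y = 12.7110.
Equations: 13.0084·k + 7.6089·ln C = 12.7110;  7.6089·k + 6·ln C = 8.8171.
Solving (det = 20.1558): k = 0.45534, ln C = 0.89207.

k = 0.455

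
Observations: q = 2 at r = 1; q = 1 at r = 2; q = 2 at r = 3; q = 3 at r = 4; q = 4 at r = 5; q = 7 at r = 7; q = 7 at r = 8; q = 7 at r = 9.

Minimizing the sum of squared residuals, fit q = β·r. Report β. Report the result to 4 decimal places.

β = 0.8434

With design matrix A, AᵀA = [[249]] and Aᵀq = [210]ᵀ.
β = 210/249 = 0.843373.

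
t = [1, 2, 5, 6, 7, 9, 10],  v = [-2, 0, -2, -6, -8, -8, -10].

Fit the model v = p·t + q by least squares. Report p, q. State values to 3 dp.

Normal-equation sums: Σt·t = 296, Σt = 40, Σ1 = 7.
And Σt·v = -276, Σv = -36.
AᵀA·[p, q]ᵀ = Aᵀv becomes [[296, 40]; [40, 7]]·[p, q]ᵀ = [-276, -36]ᵀ.
Eliminating q: 7·(row 1) − 40·(row 2) gives 472·p = 7·(-276) − 40·(-36) = -492, so p = -123/118.
Then q = ((-36) − 40·(-123/118))/7 = 48/59.

p = -1.042, q = 0.814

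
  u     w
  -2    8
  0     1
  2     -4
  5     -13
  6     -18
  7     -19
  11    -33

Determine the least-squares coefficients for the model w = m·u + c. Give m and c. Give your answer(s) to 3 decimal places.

From the data, Σu·u = 239, Σu = 29, Σ1 = 7.
Moment sums: Σu·w = -693, Σw = -78.
Eliminating c: 7·(row 1) − 29·(row 2) gives 832·m = 7·(-693) − 29·(-78) = -2589, so m = -2589/832.
Then c = ((-78) − 29·(-2589/832))/7 = 1455/832.

m = -3.112, c = 1.749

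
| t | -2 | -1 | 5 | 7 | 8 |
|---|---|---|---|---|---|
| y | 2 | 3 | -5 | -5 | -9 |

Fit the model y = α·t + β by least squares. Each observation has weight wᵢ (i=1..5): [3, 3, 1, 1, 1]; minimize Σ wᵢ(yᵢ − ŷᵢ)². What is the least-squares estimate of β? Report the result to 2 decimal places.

β = 0.85

Sums needed: Σwᵢ·t·t = 153, Σwᵢ·t = 11, Σwᵢ·1 = 9.
Right-hand side: Σwᵢ·t·y = -153, Σwᵢ·y = -4.
XᵀWX·[α, β]ᵀ = XᵀWy becomes [[153, 11]; [11, 9]]·[α, β]ᵀ = [-153, -4]ᵀ.
Determinant 153·9 − 11² = 1256.
α = ((-153)·9 − 11·(-4))/1256 = -1333/1256; β = (153·(-4) − 11·(-153))/1256 = 1071/1256.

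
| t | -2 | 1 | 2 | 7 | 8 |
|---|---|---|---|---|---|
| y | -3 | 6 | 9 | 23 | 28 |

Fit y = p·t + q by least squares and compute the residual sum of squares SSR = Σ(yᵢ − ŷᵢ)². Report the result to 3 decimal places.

SSR = 1.986

Sums needed: Σt·t = 122, Σt = 16, Σ1 = 5.
And Σt·y = 415, Σy = 63.
Determinant 122·5 − 16² = 354.
p = (415·5 − 16·63)/354 = 1067/354; q = (122·63 − 16·415)/354 = 523/177.
Residuals: 13/177, 11/354, 1/59, -373/354, 55/59; SSR = 703/354.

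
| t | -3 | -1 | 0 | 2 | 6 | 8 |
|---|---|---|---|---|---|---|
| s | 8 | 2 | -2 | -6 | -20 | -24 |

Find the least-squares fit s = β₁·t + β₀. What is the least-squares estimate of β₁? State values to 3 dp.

β₁ = -2.956

The normal system MᵀM·[β₁, β₀]ᵀ = Mᵀs is [[114, 12]; [12, 6]]·[β₁, β₀]ᵀ = [-350, -42]ᵀ.
det = 114·6 − 12² = 540.
β₁ = ((-350)·6 − 12·(-42))/540 = -133/45; β₀ = (114·(-42) − 12·(-350))/540 = -49/45.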